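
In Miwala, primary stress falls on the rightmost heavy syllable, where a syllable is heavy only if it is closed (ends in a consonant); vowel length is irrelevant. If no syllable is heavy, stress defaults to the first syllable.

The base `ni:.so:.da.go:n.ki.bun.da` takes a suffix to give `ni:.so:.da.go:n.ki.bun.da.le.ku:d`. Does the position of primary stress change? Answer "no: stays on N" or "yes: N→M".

yes: 6→9

Base `ni:.so:.da.go:n.ki.bun.da` (7 syllables):
  Weights: 1 ni: L, 2 so: L, 3 da L, 4 go:n H, 5 ki L, 6 bun H, 7 da L.
  Heavy syllables in the domain: 4, 6. The rightmost is syllable 6 (bun).
  → primary stress on syllable 6.
Suffixed `ni:.so:.da.go:n.ki.bun.da.le.ku:d` (9 syllables):
  Weights: 1 ni: L, 2 so: L, 3 da L, 4 go:n H, 5 ki L, 6 bun H, 7 da L, 8 le L, 9 ku:d H.
  Heavy syllables in the domain: 4, 6, 9. The rightmost is syllable 9 (ku:d).
  → primary stress on syllable 9.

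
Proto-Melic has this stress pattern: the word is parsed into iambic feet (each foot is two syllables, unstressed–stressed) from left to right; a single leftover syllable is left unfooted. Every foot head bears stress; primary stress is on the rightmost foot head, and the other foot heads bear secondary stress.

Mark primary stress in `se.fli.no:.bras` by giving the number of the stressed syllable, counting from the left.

Parse left to right into iambic (σˈσ) feet: (se.ˈfli) (no:.ˈbras).
Foot heads (stressed positions): 2, 4.
End Rule Rightmost: primary stress on the rightmost head = syllable 4.
Primary stress: syllable 4 → se.fli.no:.ˈbras.

4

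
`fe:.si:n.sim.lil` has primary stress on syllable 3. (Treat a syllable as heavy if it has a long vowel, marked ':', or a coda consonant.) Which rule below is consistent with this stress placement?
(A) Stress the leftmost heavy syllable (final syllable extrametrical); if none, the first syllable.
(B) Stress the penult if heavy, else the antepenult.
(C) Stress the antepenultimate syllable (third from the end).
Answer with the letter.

B

Rule A → syllable 1 (observed: 3).
Rule B → syllable 3 ✓.
Rule C → syllable 2 (observed: 3).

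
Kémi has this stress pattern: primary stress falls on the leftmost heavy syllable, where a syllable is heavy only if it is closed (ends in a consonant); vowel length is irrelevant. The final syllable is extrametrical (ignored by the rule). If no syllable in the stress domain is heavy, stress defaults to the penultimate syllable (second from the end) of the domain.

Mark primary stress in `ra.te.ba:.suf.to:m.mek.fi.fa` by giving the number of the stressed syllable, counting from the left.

The final syllable (8, fa) is extrametrical; the stress domain is syllables 1–7.
Weights: 1 ra L, 2 te L, 3 ba: L, 4 suf H, 5 to:m H, 6 mek H, 7 fi L.
Heavy syllables in the domain: 4, 5, 6. The leftmost is syllable 4 (suf).
Primary stress: syllable 4 → ra.te.ba:.ˈsuf.to:m.mek.fi.fa.

4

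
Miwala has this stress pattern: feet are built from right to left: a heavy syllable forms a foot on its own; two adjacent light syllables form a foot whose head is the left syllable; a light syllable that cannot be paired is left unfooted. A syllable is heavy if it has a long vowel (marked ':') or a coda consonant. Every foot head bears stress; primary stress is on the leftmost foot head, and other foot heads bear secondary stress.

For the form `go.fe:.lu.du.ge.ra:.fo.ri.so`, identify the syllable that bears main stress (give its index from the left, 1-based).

Weights: 1 go L, 2 fe: H, 3 lu L, 4 du L, 5 ge L, 6 ra: H, 7 fo L, 8 ri L, 9 so L.
Parse right to left (heavy = foot alone; LL = one foot; stranded L unfooted): go (ˈfe:) lu (ˈdu.ge) (ˈra:) fo (ˈri.so).
Foot heads: 2, 4, 6, 8.
Primary stress on the leftmost head = syllable 2.
Primary stress: syllable 2 → go.ˈfe:.lu.du.ge.ra:.fo.ri.so.

2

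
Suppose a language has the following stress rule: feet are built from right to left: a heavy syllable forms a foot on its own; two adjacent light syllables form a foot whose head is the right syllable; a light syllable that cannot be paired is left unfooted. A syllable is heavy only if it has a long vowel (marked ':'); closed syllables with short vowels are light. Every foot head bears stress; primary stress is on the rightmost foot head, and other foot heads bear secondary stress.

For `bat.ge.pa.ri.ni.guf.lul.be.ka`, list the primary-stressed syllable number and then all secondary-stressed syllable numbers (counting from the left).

primary 9, secondary 3, 5, 7

Weights: 1 bat L, 2 ge L, 3 pa L, 4 ri L, 5 ni L, 6 guf L, 7 lul L, 8 be L, 9 ka L.
Parse right to left (heavy = foot alone; LL = one foot; stranded L unfooted): bat (ge.ˈpa) (ri.ˈni) (guf.ˈlul) (be.ˈka).
Foot heads: 3, 5, 7, 9.
Primary stress on the rightmost head = syllable 9.
Secondary stress on 3, 5, 7: bat.ge.ˌpa.ri.ˌni.guf.ˌlul.be.ˈka.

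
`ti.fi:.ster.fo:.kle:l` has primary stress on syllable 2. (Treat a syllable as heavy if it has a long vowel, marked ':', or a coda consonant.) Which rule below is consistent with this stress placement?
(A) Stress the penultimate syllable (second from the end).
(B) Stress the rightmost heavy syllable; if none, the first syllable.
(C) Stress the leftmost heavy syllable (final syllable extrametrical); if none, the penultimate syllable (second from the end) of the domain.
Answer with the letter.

Rule A → syllable 4 (observed: 2).
Rule B → syllable 5 (observed: 2).
Rule C → syllable 2 ✓.

C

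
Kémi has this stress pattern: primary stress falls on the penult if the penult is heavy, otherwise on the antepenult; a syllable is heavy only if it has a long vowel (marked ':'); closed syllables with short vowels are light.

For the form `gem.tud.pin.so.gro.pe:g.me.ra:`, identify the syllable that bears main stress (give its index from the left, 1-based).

Weights: 6 pe:g H, 7 me L, 8 ra: H.
The penult (syllable 7, me) is light, so stress falls on the antepenult (syllable 6, pe:g).
Primary stress: syllable 6 → gem.tud.pin.so.gro.ˈpe:g.me.ra:.

6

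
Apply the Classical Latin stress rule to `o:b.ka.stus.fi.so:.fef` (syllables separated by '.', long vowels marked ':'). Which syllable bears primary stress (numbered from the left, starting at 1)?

Classical Latin: stress the penult if heavy (long vowel or closed), else the antepenult.
Weights: 4 fi L, 5 so: H, 6 fef H.
The penult (syllable 5, so:) is heavy, so it takes stress.
Stress on syllable 5: o:b.ka.stus.fi.ˈso:.fef.

5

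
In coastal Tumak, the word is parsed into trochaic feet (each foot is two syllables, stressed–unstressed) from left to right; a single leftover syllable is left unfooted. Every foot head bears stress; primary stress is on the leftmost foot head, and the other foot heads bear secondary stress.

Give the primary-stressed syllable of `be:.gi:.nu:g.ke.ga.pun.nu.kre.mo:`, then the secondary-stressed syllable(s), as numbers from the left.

primary 1, secondary 3, 5, 7

Parse left to right into trochaic (ˈσσ) feet: (ˈbe:.gi:) (ˈnu:g.ke) (ˈga.pun) (ˈnu.kre) mo:. Syllable 9 is left unfooted.
Foot heads (stressed positions): 1, 3, 5, 7.
End Rule Leftmost: primary stress on the leftmost head = syllable 1.
Secondary stress on 3, 5, 7: ˈbe:.gi:.ˌnu:g.ke.ˌga.pun.ˌnu.kre.mo:.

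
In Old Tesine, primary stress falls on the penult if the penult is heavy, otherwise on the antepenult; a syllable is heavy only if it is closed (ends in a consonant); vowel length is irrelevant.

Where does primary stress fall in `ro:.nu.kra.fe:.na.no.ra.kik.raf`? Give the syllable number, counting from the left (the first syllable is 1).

Weights: 7 ra L, 8 kik H, 9 raf H.
The penult (syllable 8, kik) is heavy, so it takes stress.
Primary stress: syllable 8 → ro:.nu.kra.fe:.na.no.ra.ˈkik.raf.

8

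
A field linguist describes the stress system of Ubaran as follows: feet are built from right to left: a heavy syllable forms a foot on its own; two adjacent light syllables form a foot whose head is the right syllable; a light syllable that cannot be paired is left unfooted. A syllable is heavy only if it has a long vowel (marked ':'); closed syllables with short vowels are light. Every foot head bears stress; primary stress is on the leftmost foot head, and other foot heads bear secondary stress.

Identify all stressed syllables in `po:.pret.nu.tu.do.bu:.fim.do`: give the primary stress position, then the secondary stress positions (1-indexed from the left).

primary 1, secondary 3, 5, 6, 8

Weights: 1 po: H, 2 pret L, 3 nu L, 4 tu L, 5 do L, 6 bu: H, 7 fim L, 8 do L.
Parse right to left (heavy = foot alone; LL = one foot; stranded L unfooted): (ˈpo:) (pret.ˈnu) (tu.ˈdo) (ˈbu:) (fim.ˈdo).
Foot heads: 1, 3, 5, 6, 8.
Primary stress on the leftmost head = syllable 1.
Secondary stress on 3, 5, 6, 8: ˈpo:.pret.ˌnu.tu.ˌdo.ˌbu:.fim.ˌdo.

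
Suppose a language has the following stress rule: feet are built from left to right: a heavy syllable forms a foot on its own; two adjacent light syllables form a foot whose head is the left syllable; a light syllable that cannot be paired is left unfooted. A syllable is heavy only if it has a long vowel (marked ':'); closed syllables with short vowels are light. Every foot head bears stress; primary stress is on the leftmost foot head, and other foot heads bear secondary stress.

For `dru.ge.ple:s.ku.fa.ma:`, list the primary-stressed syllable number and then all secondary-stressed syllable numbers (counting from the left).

Weights: 1 dru L, 2 ge L, 3 ple:s H, 4 ku L, 5 fa L, 6 ma: H.
Parse left to right (heavy = foot alone; LL = one foot; stranded L unfooted): (ˈdru.ge) (ˈple:s) (ˈku.fa) (ˈma:).
Foot heads: 1, 3, 4, 6.
Primary stress on the leftmost head = syllable 1.
Secondary stress on 3, 4, 6: ˈdru.ge.ˌple:s.ˌku.fa.ˌma:.

primary 1, secondary 3, 4, 6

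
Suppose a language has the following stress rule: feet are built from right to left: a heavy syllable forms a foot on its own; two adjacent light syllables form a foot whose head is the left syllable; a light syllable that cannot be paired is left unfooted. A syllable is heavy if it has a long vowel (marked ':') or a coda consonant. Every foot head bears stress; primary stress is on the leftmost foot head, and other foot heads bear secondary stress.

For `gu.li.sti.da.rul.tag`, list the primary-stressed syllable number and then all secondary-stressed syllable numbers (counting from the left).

primary 1, secondary 3, 5, 6

Weights: 1 gu L, 2 li L, 3 sti L, 4 da L, 5 rul H, 6 tag H.
Parse right to left (heavy = foot alone; LL = one foot; stranded L unfooted): (ˈgu.li) (ˈsti.da) (ˈrul) (ˈtag).
Foot heads: 1, 3, 5, 6.
Primary stress on the leftmost head = syllable 1.
Secondary stress on 3, 5, 6: ˈgu.li.ˌsti.da.ˌrul.ˌtag.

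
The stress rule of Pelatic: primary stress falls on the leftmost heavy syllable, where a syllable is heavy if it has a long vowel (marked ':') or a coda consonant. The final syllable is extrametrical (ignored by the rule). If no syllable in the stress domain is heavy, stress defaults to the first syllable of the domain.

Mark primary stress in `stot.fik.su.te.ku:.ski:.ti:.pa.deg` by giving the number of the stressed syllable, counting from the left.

1

The final syllable (9, deg) is extrametrical; the stress domain is syllables 1–8.
Weights: 1 stot H, 2 fik H, 3 su L, 4 te L, 5 ku: H, 6 ski: H, 7 ti: H, 8 pa L.
Heavy syllables in the domain: 1, 2, 5, 6, 7. The leftmost is syllable 1 (stot).
Primary stress: syllable 1 → ˈstot.fik.su.te.ku:.ski:.ti:.pa.deg.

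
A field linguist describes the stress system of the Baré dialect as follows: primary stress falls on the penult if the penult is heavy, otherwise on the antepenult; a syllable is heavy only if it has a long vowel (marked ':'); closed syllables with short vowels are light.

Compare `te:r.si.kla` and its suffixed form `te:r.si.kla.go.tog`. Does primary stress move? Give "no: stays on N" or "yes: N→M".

yes: 1→3

Base `te:r.si.kla` (3 syllables):
  Weights: 1 te:r H, 2 si L, 3 kla L.
  The penult (syllable 2, si) is light, so stress falls on the antepenult (syllable 1, te:r).
  → primary stress on syllable 1.
Suffixed `te:r.si.kla.go.tog` (5 syllables):
  Weights: 3 kla L, 4 go L, 5 tog L.
  The penult (syllable 4, go) is light, so stress falls on the antepenult (syllable 3, kla).
  → primary stress on syllable 3.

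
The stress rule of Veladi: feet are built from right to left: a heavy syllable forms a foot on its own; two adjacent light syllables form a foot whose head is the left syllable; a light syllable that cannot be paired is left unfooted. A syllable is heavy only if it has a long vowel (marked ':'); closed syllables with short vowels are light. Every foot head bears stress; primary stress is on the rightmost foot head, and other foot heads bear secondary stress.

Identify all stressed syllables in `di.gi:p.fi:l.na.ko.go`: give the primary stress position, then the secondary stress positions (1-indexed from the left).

Weights: 1 di L, 2 gi:p H, 3 fi:l H, 4 na L, 5 ko L, 6 go L.
Parse right to left (heavy = foot alone; LL = one foot; stranded L unfooted): di (ˈgi:p) (ˈfi:l) na (ˈko.go).
Foot heads: 2, 3, 5.
Primary stress on the rightmost head = syllable 5.
Secondary stress on 2, 3: di.ˌgi:p.ˌfi:l.na.ˈko.go.

primary 5, secondary 2, 3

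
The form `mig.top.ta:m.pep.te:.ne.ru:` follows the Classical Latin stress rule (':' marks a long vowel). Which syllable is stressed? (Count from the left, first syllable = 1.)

5

Classical Latin: stress the penult if heavy (long vowel or closed), else the antepenult.
Weights: 5 te: H, 6 ne L, 7 ru: H.
The penult (syllable 6, ne) is light, so stress falls on the antepenult (syllable 5, te:).
Stress on syllable 5: mig.top.ta:m.pep.ˈte:.ne.ru:.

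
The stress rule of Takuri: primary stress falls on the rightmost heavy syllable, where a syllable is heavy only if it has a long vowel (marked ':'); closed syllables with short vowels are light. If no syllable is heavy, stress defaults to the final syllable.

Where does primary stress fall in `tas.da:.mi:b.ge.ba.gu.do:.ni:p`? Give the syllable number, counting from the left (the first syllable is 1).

8

Weights: 1 tas L, 2 da: H, 3 mi:b H, 4 ge L, 5 ba L, 6 gu L, 7 do: H, 8 ni:p H.
Heavy syllables in the domain: 2, 3, 7, 8. The rightmost is syllable 8 (ni:p).
Primary stress: syllable 8 → tas.da:.mi:b.ge.ba.gu.do:.ˈni:p.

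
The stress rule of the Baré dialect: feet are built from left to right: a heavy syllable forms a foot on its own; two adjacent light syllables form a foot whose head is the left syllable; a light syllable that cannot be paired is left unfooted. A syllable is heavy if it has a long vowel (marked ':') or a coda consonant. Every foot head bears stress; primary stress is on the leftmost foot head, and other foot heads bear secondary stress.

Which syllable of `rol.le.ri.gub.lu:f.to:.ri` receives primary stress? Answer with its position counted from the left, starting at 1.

1

Weights: 1 rol H, 2 le L, 3 ri L, 4 gub H, 5 lu:f H, 6 to: H, 7 ri L.
Parse left to right (heavy = foot alone; LL = one foot; stranded L unfooted): (ˈrol) (ˈle.ri) (ˈgub) (ˈlu:f) (ˈto:) ri.
Foot heads: 1, 2, 4, 5, 6.
Primary stress on the leftmost head = syllable 1.
Primary stress: syllable 1 → ˈrol.le.ri.gub.lu:f.to:.ri.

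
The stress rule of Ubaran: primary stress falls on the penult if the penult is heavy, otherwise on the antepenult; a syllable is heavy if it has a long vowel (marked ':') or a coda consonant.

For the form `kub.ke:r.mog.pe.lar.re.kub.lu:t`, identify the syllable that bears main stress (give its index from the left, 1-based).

Weights: 6 re L, 7 kub H, 8 lu:t H.
The penult (syllable 7, kub) is heavy, so it takes stress.
Primary stress: syllable 7 → kub.ke:r.mog.pe.lar.re.ˈkub.lu:t.

7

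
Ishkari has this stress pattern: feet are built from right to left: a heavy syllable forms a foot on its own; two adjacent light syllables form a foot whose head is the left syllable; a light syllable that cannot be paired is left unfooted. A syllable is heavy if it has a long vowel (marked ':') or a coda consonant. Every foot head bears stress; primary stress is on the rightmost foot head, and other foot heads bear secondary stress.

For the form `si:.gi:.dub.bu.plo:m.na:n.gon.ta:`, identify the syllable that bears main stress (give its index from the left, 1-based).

8

Weights: 1 si: H, 2 gi: H, 3 dub H, 4 bu L, 5 plo:m H, 6 na:n H, 7 gon H, 8 ta: H.
Parse right to left (heavy = foot alone; LL = one foot; stranded L unfooted): (ˈsi:) (ˈgi:) (ˈdub) bu (ˈplo:m) (ˈna:n) (ˈgon) (ˈta:).
Foot heads: 1, 2, 3, 5, 6, 7, 8.
Primary stress on the rightmost head = syllable 8.
Primary stress: syllable 8 → si:.gi:.dub.bu.plo:m.na:n.gon.ˈta:.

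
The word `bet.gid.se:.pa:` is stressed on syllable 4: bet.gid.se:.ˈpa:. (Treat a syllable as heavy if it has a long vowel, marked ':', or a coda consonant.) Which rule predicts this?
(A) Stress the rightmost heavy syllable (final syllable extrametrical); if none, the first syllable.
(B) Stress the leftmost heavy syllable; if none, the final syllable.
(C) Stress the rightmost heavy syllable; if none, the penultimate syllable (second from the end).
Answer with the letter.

Rule A → syllable 3 (observed: 4).
Rule B → syllable 1 (observed: 4).
Rule C → syllable 4 ✓.

C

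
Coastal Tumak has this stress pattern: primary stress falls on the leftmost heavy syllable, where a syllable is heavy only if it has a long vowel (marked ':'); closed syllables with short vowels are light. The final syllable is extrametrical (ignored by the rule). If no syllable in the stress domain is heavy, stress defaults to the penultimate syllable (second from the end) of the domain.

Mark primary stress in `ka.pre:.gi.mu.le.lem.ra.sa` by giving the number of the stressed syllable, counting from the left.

2

The final syllable (8, sa) is extrametrical; the stress domain is syllables 1–7.
Weights: 1 ka L, 2 pre: H, 3 gi L, 4 mu L, 5 le L, 6 lem L, 7 ra L.
Heavy syllables in the domain: 2. The leftmost is syllable 2 (pre:).
Primary stress: syllable 2 → ka.ˈpre:.gi.mu.le.lem.ra.sa.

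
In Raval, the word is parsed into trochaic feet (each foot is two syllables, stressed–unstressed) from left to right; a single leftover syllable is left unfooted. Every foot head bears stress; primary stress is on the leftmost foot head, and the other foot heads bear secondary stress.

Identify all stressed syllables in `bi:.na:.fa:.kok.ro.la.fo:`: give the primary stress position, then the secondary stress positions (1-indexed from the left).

primary 1, secondary 3, 5

Parse left to right into trochaic (ˈσσ) feet: (ˈbi:.na:) (ˈfa:.kok) (ˈro.la) fo:. Syllable 7 is left unfooted.
Foot heads (stressed positions): 1, 3, 5.
End Rule Leftmost: primary stress on the leftmost head = syllable 1.
Secondary stress on 3, 5: ˈbi:.na:.ˌfa:.kok.ˌro.la.fo:.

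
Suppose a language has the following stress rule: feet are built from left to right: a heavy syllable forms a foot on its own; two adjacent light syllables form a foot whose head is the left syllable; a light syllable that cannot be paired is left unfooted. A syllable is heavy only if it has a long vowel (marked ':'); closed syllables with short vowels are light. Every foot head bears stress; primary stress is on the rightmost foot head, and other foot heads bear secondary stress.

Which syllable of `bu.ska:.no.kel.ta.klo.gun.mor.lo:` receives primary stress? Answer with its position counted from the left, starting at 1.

Weights: 1 bu L, 2 ska: H, 3 no L, 4 kel L, 5 ta L, 6 klo L, 7 gun L, 8 mor L, 9 lo: H.
Parse left to right (heavy = foot alone; LL = one foot; stranded L unfooted): bu (ˈska:) (ˈno.kel) (ˈta.klo) (ˈgun.mor) (ˈlo:).
Foot heads: 2, 3, 5, 7, 9.
Primary stress on the rightmost head = syllable 9.
Primary stress: syllable 9 → bu.ska:.no.kel.ta.klo.gun.mor.ˈlo:.

9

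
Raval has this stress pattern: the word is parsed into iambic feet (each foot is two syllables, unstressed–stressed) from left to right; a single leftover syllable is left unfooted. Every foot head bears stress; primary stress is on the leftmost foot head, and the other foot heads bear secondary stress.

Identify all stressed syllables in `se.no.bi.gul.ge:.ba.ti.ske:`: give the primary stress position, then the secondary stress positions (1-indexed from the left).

primary 2, secondary 4, 6, 8

Parse left to right into iambic (σˈσ) feet: (se.ˈno) (bi.ˈgul) (ge:.ˈba) (ti.ˈske:).
Foot heads (stressed positions): 2, 4, 6, 8.
End Rule Leftmost: primary stress on the leftmost head = syllable 2.
Secondary stress on 4, 6, 8: se.ˈno.bi.ˌgul.ge:.ˌba.ti.ˌske:.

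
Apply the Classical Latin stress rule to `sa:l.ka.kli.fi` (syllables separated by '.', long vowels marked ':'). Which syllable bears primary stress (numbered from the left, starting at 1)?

Classical Latin: stress the penult if heavy (long vowel or closed), else the antepenult.
Weights: 2 ka L, 3 kli L, 4 fi L.
The penult (syllable 3, kli) is light, so stress falls on the antepenult (syllable 2, ka).
Stress on syllable 2: sa:l.ˈka.kli.fi.

2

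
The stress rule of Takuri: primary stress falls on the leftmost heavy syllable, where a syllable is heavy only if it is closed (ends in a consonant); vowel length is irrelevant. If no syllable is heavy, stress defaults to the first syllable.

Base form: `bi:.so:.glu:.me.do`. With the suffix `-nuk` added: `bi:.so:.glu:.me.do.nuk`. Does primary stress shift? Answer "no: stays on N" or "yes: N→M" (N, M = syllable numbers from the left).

yes: 1→6

Base `bi:.so:.glu:.me.do` (5 syllables):
  Weights: 1 bi: L, 2 so: L, 3 glu: L, 4 me L, 5 do L.
  No heavy syllable in the domain; default to the first syllable = syllable 1.
  → primary stress on syllable 1.
Suffixed `bi:.so:.glu:.me.do.nuk` (6 syllables):
  Weights: 1 bi: L, 2 so: L, 3 glu: L, 4 me L, 5 do L, 6 nuk H.
  Heavy syllables in the domain: 6. The leftmost is syllable 6 (nuk).
  → primary stress on syllable 6.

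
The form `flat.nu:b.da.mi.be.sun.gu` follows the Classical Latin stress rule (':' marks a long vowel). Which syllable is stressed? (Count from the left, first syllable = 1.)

6

Classical Latin: stress the penult if heavy (long vowel or closed), else the antepenult.
Weights: 5 be L, 6 sun H, 7 gu L.
The penult (syllable 6, sun) is heavy, so it takes stress.
Stress on syllable 6: flat.nu:b.da.mi.be.ˈsun.gu.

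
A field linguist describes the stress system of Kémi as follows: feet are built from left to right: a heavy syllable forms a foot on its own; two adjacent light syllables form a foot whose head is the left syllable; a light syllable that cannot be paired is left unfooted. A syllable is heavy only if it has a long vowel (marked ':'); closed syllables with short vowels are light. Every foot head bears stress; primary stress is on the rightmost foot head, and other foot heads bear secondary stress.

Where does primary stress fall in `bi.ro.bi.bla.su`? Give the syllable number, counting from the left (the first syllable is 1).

3

Weights: 1 bi L, 2 ro L, 3 bi L, 4 bla L, 5 su L.
Parse left to right (heavy = foot alone; LL = one foot; stranded L unfooted): (ˈbi.ro) (ˈbi.bla) su.
Foot heads: 1, 3.
Primary stress on the rightmost head = syllable 3.
Primary stress: syllable 3 → bi.ro.ˈbi.bla.su.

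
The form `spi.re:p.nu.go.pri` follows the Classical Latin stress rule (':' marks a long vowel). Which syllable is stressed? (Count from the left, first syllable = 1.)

Classical Latin: stress the penult if heavy (long vowel or closed), else the antepenult.
Weights: 3 nu L, 4 go L, 5 pri L.
The penult (syllable 4, go) is light, so stress falls on the antepenult (syllable 3, nu).
Stress on syllable 3: spi.re:p.ˈnu.go.pri.

3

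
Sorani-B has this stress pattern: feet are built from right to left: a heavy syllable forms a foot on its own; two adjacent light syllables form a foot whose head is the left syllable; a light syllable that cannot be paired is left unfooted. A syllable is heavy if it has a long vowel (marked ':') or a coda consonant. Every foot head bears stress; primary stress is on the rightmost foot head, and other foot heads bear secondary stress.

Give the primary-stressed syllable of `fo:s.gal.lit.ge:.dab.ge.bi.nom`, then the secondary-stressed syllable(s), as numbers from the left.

primary 8, secondary 1, 2, 3, 4, 5, 6

Weights: 1 fo:s H, 2 gal H, 3 lit H, 4 ge: H, 5 dab H, 6 ge L, 7 bi L, 8 nom H.
Parse right to left (heavy = foot alone; LL = one foot; stranded L unfooted): (ˈfo:s) (ˈgal) (ˈlit) (ˈge:) (ˈdab) (ˈge.bi) (ˈnom).
Foot heads: 1, 2, 3, 4, 5, 6, 8.
Primary stress on the rightmost head = syllable 8.
Secondary stress on 1, 2, 3, 4, 5, 6: ˌfo:s.ˌgal.ˌlit.ˌge:.ˌdab.ˌge.bi.ˈnom.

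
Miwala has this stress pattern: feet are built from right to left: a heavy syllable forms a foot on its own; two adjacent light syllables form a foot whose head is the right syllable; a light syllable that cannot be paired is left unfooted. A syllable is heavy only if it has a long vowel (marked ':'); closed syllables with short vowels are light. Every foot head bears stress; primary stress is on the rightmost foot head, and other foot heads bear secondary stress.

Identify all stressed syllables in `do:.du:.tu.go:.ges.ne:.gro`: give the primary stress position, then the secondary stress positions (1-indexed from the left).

Weights: 1 do: H, 2 du: H, 3 tu L, 4 go: H, 5 ges L, 6 ne: H, 7 gro L.
Parse right to left (heavy = foot alone; LL = one foot; stranded L unfooted): (ˈdo:) (ˈdu:) tu (ˈgo:) ges (ˈne:) gro.
Foot heads: 1, 2, 4, 6.
Primary stress on the rightmost head = syllable 6.
Secondary stress on 1, 2, 4: ˌdo:.ˌdu:.tu.ˌgo:.ges.ˈne:.gro.

primary 6, secondary 1, 2, 4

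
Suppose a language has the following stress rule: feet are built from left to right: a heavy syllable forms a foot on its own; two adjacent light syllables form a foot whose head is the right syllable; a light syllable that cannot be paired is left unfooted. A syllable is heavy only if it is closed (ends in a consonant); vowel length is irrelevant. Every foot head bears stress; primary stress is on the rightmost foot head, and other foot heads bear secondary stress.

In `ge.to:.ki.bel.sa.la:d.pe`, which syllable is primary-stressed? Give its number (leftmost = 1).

Weights: 1 ge L, 2 to: L, 3 ki L, 4 bel H, 5 sa L, 6 la:d H, 7 pe L.
Parse left to right (heavy = foot alone; LL = one foot; stranded L unfooted): (ge.ˈto:) ki (ˈbel) sa (ˈla:d) pe.
Foot heads: 2, 4, 6.
Primary stress on the rightmost head = syllable 6.
Primary stress: syllable 6 → ge.to:.ki.bel.sa.ˈla:d.pe.

6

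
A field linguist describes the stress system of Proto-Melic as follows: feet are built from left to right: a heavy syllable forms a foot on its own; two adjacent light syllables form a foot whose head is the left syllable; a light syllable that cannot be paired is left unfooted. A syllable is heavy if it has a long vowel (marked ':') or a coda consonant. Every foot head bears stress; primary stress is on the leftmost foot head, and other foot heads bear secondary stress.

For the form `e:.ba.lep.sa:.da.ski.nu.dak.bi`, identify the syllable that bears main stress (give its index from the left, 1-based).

1

Weights: 1 e: H, 2 ba L, 3 lep H, 4 sa: H, 5 da L, 6 ski L, 7 nu L, 8 dak H, 9 bi L.
Parse left to right (heavy = foot alone; LL = one foot; stranded L unfooted): (ˈe:) ba (ˈlep) (ˈsa:) (ˈda.ski) nu (ˈdak) bi.
Foot heads: 1, 3, 4, 5, 8.
Primary stress on the leftmost head = syllable 1.
Primary stress: syllable 1 → ˈe:.ba.lep.sa:.da.ski.nu.dak.bi.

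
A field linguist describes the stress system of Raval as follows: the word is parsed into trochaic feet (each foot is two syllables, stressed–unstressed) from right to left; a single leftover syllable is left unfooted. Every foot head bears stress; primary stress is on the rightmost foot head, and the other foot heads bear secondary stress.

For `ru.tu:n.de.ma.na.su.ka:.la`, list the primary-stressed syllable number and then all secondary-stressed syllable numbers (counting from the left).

Parse right to left into trochaic (ˈσσ) feet: (ˈru.tu:n) (ˈde.ma) (ˈna.su) (ˈka:.la).
Foot heads (stressed positions): 1, 3, 5, 7.
End Rule Rightmost: primary stress on the rightmost head = syllable 7.
Secondary stress on 1, 3, 5: ˌru.tu:n.ˌde.ma.ˌna.su.ˈka:.la.

primary 7, secondary 1, 3, 5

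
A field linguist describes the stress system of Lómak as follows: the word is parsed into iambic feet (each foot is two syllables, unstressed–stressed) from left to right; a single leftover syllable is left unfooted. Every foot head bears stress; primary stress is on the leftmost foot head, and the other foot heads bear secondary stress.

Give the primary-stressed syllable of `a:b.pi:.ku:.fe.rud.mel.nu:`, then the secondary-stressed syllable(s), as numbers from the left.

primary 2, secondary 4, 6

Parse left to right into iambic (σˈσ) feet: (a:b.ˈpi:) (ku:.ˈfe) (rud.ˈmel) nu:. Syllable 7 is left unfooted.
Foot heads (stressed positions): 2, 4, 6.
End Rule Leftmost: primary stress on the leftmost head = syllable 2.
Secondary stress on 4, 6: a:b.ˈpi:.ku:.ˌfe.rud.ˌmel.nu:.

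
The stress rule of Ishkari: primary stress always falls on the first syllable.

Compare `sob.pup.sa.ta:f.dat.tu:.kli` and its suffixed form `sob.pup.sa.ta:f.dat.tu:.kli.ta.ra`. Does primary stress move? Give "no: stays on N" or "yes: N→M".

no: stays on 1

Base `sob.pup.sa.ta:f.dat.tu:.kli` (7 syllables):
  The word has 7 syllables; the first syllable is syllable 1 (sob).
  → primary stress on syllable 1.
Suffixed `sob.pup.sa.ta:f.dat.tu:.kli.ta.ra` (9 syllables):
  The word has 9 syllables; the first syllable is syllable 1 (sob).
  → primary stress on syllable 1.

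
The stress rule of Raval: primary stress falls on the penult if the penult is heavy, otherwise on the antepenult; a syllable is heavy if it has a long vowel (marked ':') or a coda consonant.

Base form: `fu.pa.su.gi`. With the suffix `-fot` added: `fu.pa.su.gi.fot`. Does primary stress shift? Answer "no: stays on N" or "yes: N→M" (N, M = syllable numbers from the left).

yes: 2→3

Base `fu.pa.su.gi` (4 syllables):
  Weights: 2 pa L, 3 su L, 4 gi L.
  The penult (syllable 3, su) is light, so stress falls on the antepenult (syllable 2, pa).
  → primary stress on syllable 2.
Suffixed `fu.pa.su.gi.fot` (5 syllables):
  Weights: 3 su L, 4 gi L, 5 fot H.
  The penult (syllable 4, gi) is light, so stress falls on the antepenult (syllable 3, su).
  → primary stress on syllable 3.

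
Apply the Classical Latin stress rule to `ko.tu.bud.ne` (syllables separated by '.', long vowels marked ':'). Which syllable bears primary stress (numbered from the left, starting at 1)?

3

Classical Latin: stress the penult if heavy (long vowel or closed), else the antepenult.
Weights: 2 tu L, 3 bud H, 4 ne L.
The penult (syllable 3, bud) is heavy, so it takes stress.
Stress on syllable 3: ko.tu.ˈbud.ne.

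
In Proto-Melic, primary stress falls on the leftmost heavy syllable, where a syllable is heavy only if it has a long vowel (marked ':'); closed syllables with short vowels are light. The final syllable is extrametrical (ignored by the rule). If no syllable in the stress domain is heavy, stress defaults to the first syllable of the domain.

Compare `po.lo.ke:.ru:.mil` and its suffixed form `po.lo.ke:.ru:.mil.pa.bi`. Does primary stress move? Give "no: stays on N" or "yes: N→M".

Base `po.lo.ke:.ru:.mil` (5 syllables):
  The final syllable (5, mil) is extrametrical; the stress domain is syllables 1–4.
  Weights: 1 po L, 2 lo L, 3 ke: H, 4 ru: H.
  Heavy syllables in the domain: 3, 4. The leftmost is syllable 3 (ke:).
  → primary stress on syllable 3.
Suffixed `po.lo.ke:.ru:.mil.pa.bi` (7 syllables):
  The final syllable (7, bi) is extrametrical; the stress domain is syllables 1–6.
  Weights: 1 po L, 2 lo L, 3 ke: H, 4 ru: H, 5 mil L, 6 pa L.
  Heavy syllables in the domain: 3, 4. The leftmost is syllable 3 (ke:).
  → primary stress on syllable 3.

no: stays on 3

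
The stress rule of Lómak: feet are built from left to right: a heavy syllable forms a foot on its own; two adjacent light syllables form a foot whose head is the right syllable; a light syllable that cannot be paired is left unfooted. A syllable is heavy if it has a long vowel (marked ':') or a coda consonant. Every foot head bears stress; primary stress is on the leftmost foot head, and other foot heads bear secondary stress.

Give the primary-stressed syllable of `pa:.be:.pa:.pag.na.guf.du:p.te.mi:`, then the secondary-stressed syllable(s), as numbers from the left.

Weights: 1 pa: H, 2 be: H, 3 pa: H, 4 pag H, 5 na L, 6 guf H, 7 du:p H, 8 te L, 9 mi: H.
Parse left to right (heavy = foot alone; LL = one foot; stranded L unfooted): (ˈpa:) (ˈbe:) (ˈpa:) (ˈpag) na (ˈguf) (ˈdu:p) te (ˈmi:).
Foot heads: 1, 2, 3, 4, 6, 7, 9.
Primary stress on the leftmost head = syllable 1.
Secondary stress on 2, 3, 4, 6, 7, 9: ˈpa:.ˌbe:.ˌpa:.ˌpag.na.ˌguf.ˌdu:p.te.ˌmi:.

primary 1, secondary 2, 3, 4, 6, 7, 9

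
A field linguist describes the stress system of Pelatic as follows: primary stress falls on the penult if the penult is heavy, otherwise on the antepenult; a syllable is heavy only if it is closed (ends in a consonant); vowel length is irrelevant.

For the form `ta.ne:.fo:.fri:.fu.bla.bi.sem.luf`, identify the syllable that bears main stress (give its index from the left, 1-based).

8

Weights: 7 bi L, 8 sem H, 9 luf H.
The penult (syllable 8, sem) is heavy, so it takes stress.
Primary stress: syllable 8 → ta.ne:.fo:.fri:.fu.bla.bi.ˈsem.luf.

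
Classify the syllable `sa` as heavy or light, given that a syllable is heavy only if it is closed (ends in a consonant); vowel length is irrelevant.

light

`sa`: short vowel, open (no coda). Open (no coda) → light.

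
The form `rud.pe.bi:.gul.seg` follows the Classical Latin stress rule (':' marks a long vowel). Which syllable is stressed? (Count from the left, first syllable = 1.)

4

Classical Latin: stress the penult if heavy (long vowel or closed), else the antepenult.
Weights: 3 bi: H, 4 gul H, 5 seg H.
The penult (syllable 4, gul) is heavy, so it takes stress.
Stress on syllable 4: rud.pe.bi:.ˈgul.seg.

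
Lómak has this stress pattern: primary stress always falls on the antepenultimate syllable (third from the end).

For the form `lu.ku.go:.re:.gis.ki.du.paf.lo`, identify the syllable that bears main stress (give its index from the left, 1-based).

7

The word has 9 syllables; the antepenultimate syllable (third from the end) is syllable 7 (du).
Primary stress: syllable 7 → lu.ku.go:.re:.gis.ki.ˈdu.paf.lo.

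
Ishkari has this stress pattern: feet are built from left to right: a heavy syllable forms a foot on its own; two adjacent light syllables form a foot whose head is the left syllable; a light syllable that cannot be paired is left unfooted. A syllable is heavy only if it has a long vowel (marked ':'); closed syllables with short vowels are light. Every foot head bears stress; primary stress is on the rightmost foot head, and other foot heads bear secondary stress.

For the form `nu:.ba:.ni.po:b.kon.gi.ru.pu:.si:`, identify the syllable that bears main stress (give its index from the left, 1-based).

9

Weights: 1 nu: H, 2 ba: H, 3 ni L, 4 po:b H, 5 kon L, 6 gi L, 7 ru L, 8 pu: H, 9 si: H.
Parse left to right (heavy = foot alone; LL = one foot; stranded L unfooted): (ˈnu:) (ˈba:) ni (ˈpo:b) (ˈkon.gi) ru (ˈpu:) (ˈsi:).
Foot heads: 1, 2, 4, 5, 8, 9.
Primary stress on the rightmost head = syllable 9.
Primary stress: syllable 9 → nu:.ba:.ni.po:b.kon.gi.ru.pu:.ˈsi:.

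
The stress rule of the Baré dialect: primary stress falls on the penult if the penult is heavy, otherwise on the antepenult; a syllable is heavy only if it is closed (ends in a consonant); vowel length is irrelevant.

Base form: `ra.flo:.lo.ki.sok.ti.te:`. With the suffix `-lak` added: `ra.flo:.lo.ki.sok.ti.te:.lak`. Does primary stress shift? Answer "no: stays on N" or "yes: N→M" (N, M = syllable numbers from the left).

Base `ra.flo:.lo.ki.sok.ti.te:` (7 syllables):
  Weights: 5 sok H, 6 ti L, 7 te: L.
  The penult (syllable 6, ti) is light, so stress falls on the antepenult (syllable 5, sok).
  → primary stress on syllable 5.
Suffixed `ra.flo:.lo.ki.sok.ti.te:.lak` (8 syllables):
  Weights: 6 ti L, 7 te: L, 8 lak H.
  The penult (syllable 7, te:) is light, so stress falls on the antepenult (syllable 6, ti).
  → primary stress on syllable 6.

yes: 5→6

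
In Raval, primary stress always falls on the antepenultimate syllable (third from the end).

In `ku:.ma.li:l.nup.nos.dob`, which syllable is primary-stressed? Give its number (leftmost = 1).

4

The word has 6 syllables; the antepenultimate syllable (third from the end) is syllable 4 (nup).
Primary stress: syllable 4 → ku:.ma.li:l.ˈnup.nos.dob.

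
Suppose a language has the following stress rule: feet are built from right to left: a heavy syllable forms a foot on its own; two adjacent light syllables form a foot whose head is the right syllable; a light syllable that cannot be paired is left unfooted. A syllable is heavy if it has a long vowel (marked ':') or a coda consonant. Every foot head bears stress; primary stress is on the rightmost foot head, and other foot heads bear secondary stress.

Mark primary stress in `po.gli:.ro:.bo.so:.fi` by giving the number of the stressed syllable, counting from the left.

Weights: 1 po L, 2 gli: H, 3 ro: H, 4 bo L, 5 so: H, 6 fi L.
Parse right to left (heavy = foot alone; LL = one foot; stranded L unfooted): po (ˈgli:) (ˈro:) bo (ˈso:) fi.
Foot heads: 2, 3, 5.
Primary stress on the rightmost head = syllable 5.
Primary stress: syllable 5 → po.gli:.ro:.bo.ˈso:.fi.

5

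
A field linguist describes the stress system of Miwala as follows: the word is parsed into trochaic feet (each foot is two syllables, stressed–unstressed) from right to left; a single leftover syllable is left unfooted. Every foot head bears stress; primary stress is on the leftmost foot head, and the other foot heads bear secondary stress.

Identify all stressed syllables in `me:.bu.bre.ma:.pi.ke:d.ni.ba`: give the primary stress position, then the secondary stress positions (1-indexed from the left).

primary 1, secondary 3, 5, 7

Parse right to left into trochaic (ˈσσ) feet: (ˈme:.bu) (ˈbre.ma:) (ˈpi.ke:d) (ˈni.ba).
Foot heads (stressed positions): 1, 3, 5, 7.
End Rule Leftmost: primary stress on the leftmost head = syllable 1.
Secondary stress on 3, 5, 7: ˈme:.bu.ˌbre.ma:.ˌpi.ke:d.ˌni.ba.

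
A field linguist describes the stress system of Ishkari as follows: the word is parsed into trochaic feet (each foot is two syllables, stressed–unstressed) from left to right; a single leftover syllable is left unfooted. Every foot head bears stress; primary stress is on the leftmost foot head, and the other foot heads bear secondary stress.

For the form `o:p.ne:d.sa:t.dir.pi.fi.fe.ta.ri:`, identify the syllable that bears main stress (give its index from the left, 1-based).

1

Parse left to right into trochaic (ˈσσ) feet: (ˈo:p.ne:d) (ˈsa:t.dir) (ˈpi.fi) (ˈfe.ta) ri:. Syllable 9 is left unfooted.
Foot heads (stressed positions): 1, 3, 5, 7.
End Rule Leftmost: primary stress on the leftmost head = syllable 1.
Primary stress: syllable 1 → ˈo:p.ne:d.sa:t.dir.pi.fi.fe.ta.ri:.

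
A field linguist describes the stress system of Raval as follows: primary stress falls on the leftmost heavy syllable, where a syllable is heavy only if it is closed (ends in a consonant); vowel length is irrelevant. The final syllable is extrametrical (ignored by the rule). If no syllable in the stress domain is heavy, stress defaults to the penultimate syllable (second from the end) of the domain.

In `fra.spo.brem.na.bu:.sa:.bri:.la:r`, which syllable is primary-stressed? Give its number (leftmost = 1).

The final syllable (8, la:r) is extrametrical; the stress domain is syllables 1–7.
Weights: 1 fra L, 2 spo L, 3 brem H, 4 na L, 5 bu: L, 6 sa: L, 7 bri: L.
Heavy syllables in the domain: 3. The leftmost is syllable 3 (brem).
Primary stress: syllable 3 → fra.spo.ˈbrem.na.bu:.sa:.bri:.la:r.

3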